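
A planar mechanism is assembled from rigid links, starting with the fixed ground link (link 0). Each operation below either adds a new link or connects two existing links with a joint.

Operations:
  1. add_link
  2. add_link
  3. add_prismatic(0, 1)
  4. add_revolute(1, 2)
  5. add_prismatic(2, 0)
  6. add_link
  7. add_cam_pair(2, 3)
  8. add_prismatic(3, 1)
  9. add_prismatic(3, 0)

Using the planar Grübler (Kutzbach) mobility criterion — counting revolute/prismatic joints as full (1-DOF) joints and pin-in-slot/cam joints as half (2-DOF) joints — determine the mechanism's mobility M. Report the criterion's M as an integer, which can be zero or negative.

(L,J1,J2)=(1,0,0); link0 fixed
link1: (2,0,0)
link2: (3,0,0)
P 0-1 [J1]: (3,1,0)
R 1-2 [J1]: (3,2,0)
P 2-0 [J1]: (3,3,0)
link3: (4,3,0)
C 2-3 [J2]: (4,3,1)
P 3-1 [J1]: (4,4,1)
P 3-0 [J1]: (4,5,1)
Grübler: 3·3 − 2·5 − 1 = -2

M = -2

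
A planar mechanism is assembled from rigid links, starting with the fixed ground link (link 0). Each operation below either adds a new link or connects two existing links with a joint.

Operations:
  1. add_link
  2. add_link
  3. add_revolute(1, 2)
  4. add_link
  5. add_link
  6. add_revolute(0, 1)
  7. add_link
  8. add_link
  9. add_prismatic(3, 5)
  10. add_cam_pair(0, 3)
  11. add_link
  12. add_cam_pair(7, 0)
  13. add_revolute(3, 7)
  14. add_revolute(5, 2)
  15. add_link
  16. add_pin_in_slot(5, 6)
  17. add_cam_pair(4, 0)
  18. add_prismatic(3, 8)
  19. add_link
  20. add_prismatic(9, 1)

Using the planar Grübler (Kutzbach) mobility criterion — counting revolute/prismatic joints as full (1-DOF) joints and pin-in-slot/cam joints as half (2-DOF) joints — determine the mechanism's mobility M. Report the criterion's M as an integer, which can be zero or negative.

M = 9

[1;0;0] (link 0 is ground)
L+ [2;0;0]
L+ [3;0;0]
R(1,2)∈J1 [3;1;0]
L+ [4;1;0]
L+ [5;1;0]
R(0,1)∈J1 [5;2;0]
L+ [6;2;0]
L+ [7;2;0]
P(3,5)∈J1 [7;3;0]
C(0,3)∈J2 [7;3;1]
L+ [8;3;1]
C(7,0)∈J2 [8;3;2]
R(3,7)∈J1 [8;4;2]
R(5,2)∈J1 [8;5;2]
L+ [9;5;2]
PS(5,6)∈J2 [9;5;3]
C(4,0)∈J2 [9;5;4]
P(3,8)∈J1 [9;6;4]
L+ [10;6;4]
P(9,1)∈J1 [10;7;4]
mobility = 27 − 14 − 4 = 9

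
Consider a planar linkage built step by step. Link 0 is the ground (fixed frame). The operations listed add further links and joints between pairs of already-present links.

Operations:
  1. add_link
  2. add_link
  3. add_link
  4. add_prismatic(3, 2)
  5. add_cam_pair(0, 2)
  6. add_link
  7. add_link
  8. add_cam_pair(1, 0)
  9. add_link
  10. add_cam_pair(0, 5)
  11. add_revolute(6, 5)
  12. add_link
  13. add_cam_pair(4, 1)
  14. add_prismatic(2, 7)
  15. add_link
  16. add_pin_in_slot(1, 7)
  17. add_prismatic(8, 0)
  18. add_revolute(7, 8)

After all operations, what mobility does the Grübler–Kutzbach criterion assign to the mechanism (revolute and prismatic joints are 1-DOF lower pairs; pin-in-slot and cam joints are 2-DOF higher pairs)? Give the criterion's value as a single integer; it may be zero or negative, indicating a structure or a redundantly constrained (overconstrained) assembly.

M = 9

ground; <1,0,0>
#1 <2,0,0>
#2 <3,0,0>
#3 <4,0,0>
P:3↔2 J1 <4,1,0>
C:0↔2 J2 <4,1,1>
#4 <5,1,1>
#5 <6,1,1>
C:1↔0 J2 <6,1,2>
#6 <7,1,2>
C:0↔5 J2 <7,1,3>
R:6↔5 J1 <7,2,3>
#7 <8,2,3>
C:4↔1 J2 <8,2,4>
P:2↔7 J1 <8,3,4>
#8 <9,3,4>
PS:1↔7 J2 <9,3,5>
P:8↔0 J1 <9,4,5>
R:7↔8 J1 <9,5,5>
3×8 − 2×5 − 1×5 = 9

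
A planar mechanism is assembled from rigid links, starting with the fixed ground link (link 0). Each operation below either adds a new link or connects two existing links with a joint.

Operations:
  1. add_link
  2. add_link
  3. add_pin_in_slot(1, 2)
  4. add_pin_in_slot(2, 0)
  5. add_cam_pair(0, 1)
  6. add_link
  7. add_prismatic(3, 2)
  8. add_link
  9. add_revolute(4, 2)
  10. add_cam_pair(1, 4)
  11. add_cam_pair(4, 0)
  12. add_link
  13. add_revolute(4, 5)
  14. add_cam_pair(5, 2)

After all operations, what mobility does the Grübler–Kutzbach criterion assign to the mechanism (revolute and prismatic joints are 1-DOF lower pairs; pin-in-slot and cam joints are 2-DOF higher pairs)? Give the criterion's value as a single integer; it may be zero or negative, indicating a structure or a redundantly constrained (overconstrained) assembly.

link 0 = ground. State L|J1|J2 = 1|0|0
+link1  2|0|0
+link2  3|0|0
PS(1,2) f=2→J2  3|0|1
PS(2,0) f=2→J2  3|0|2
C(0,1) f=2→J2  3|0|3
+link3  4|0|3
P(3,2) f=1→J1  4|1|3
+link4  5|1|3
R(4,2) f=1→J1  5|2|3
C(1,4) f=2→J2  5|2|4
C(4,0) f=2→J2  5|2|5
+link5  6|2|5
R(4,5) f=1→J1  6|3|5
C(5,2) f=2→J2  6|3|6
M = 3(6−1)−2·3−6 = 15−6−6 = 3

M = 3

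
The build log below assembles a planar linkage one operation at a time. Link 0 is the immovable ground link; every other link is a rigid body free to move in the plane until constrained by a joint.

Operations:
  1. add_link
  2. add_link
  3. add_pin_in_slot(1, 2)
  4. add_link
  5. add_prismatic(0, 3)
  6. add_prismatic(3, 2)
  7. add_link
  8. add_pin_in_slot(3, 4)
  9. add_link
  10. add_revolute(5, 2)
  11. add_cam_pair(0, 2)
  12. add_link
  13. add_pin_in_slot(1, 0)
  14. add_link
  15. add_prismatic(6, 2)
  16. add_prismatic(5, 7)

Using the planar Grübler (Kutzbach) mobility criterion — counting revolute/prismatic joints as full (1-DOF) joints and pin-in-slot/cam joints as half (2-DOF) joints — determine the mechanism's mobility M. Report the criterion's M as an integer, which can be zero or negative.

L=1 J1=0 J2=0
add link → L=2 J1=0 J2=0
add link → L=3 J1=0 J2=0
PS@1,2 dof=2 J2 → L=3 J1=0 J2=1
add link → L=4 J1=0 J2=1
P@0,3 dof=1 J1 → L=4 J1=1 J2=1
P@3,2 dof=1 J1 → L=4 J1=2 J2=1
add link → L=5 J1=2 J2=1
PS@3,4 dof=2 J2 → L=5 J1=2 J2=2
add link → L=6 J1=2 J2=2
R@5,2 dof=1 J1 → L=6 J1=3 J2=2
C@0,2 dof=2 J2 → L=6 J1=3 J2=3
add link → L=7 J1=3 J2=3
PS@1,0 dof=2 J2 → L=7 J1=3 J2=4
add link → L=8 J1=3 J2=4
P@6,2 dof=1 J1 → L=8 J1=4 J2=4
P@5,7 dof=1 J1 → L=8 J1=5 J2=4
M=3(L−1)−2J1−J2=3·7−2·5−4=7

M = 7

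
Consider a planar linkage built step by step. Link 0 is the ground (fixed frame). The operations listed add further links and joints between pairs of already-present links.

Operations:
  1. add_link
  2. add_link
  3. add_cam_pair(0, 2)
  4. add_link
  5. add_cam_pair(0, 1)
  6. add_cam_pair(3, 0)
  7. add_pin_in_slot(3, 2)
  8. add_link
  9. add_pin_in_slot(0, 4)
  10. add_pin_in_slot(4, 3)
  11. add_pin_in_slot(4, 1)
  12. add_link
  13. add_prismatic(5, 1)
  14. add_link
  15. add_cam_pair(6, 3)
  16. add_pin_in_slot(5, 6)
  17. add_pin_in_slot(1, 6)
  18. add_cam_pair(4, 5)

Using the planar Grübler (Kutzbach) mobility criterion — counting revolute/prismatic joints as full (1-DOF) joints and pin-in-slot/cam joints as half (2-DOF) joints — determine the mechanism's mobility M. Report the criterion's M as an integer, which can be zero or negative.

M = 5

ground; <1,0,0>
#1 <2,0,0>
#2 <3,0,0>
C:0↔2 J2 <3,0,1>
#3 <4,0,1>
C:0↔1 J2 <4,0,2>
C:3↔0 J2 <4,0,3>
PS:3↔2 J2 <4,0,4>
#4 <5,0,4>
PS:0↔4 J2 <5,0,5>
PS:4↔3 J2 <5,0,6>
PS:4↔1 J2 <5,0,7>
#5 <6,0,7>
P:5↔1 J1 <6,1,7>
#6 <7,1,7>
C:6↔3 J2 <7,1,8>
PS:5↔6 J2 <7,1,9>
PS:1↔6 J2 <7,1,10>
C:4↔5 J2 <7,1,11>
3×6 − 2×1 − 1×11 = 5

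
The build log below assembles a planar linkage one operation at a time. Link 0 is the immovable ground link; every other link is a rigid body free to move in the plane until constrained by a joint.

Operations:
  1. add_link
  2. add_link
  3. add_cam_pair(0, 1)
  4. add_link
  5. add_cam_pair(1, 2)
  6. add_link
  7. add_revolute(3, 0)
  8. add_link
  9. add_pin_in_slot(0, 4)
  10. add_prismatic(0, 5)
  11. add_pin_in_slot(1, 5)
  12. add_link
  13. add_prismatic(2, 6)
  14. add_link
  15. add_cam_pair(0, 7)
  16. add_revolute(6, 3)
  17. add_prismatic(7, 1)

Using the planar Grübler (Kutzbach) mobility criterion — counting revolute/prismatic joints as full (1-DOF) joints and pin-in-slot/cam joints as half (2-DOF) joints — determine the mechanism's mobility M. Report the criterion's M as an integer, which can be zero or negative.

[1;0;0] (link 0 is ground)
L+ [2;0;0]
L+ [3;0;0]
C(0,1)∈J2 [3;0;1]
L+ [4;0;1]
C(1,2)∈J2 [4;0;2]
L+ [5;0;2]
R(3,0)∈J1 [5;1;2]
L+ [6;1;2]
PS(0,4)∈J2 [6;1;3]
P(0,5)∈J1 [6;2;3]
PS(1,5)∈J2 [6;2;4]
L+ [7;2;4]
P(2,6)∈J1 [7;3;4]
L+ [8;3;4]
C(0,7)∈J2 [8;3;5]
R(6,3)∈J1 [8;4;5]
P(7,1)∈J1 [8;5;5]
mobility = 21 − 10 − 5 = 6

M = 6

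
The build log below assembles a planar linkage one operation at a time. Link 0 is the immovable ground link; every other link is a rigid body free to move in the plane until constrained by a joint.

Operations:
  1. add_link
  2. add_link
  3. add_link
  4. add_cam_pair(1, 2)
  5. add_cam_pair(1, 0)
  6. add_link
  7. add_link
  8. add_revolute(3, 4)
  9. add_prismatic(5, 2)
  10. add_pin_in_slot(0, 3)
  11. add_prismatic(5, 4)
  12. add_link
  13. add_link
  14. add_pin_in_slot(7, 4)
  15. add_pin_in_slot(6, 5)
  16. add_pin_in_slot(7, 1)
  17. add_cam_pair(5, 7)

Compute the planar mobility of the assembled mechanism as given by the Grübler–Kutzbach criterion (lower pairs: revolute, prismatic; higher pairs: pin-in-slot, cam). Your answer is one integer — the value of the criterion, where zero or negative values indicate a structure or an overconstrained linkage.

[1;0;0] (link 0 is ground)
L+ [2;0;0]
L+ [3;0;0]
L+ [4;0;0]
C(1,2)∈J2 [4;0;1]
C(1,0)∈J2 [4;0;2]
L+ [5;0;2]
L+ [6;0;2]
R(3,4)∈J1 [6;1;2]
P(5,2)∈J1 [6;2;2]
PS(0,3)∈J2 [6;2;3]
P(5,4)∈J1 [6;3;3]
L+ [7;3;3]
L+ [8;3;3]
PS(7,4)∈J2 [8;3;4]
PS(6,5)∈J2 [8;3;5]
PS(7,1)∈J2 [8;3;6]
C(5,7)∈J2 [8;3;7]
mobility = 21 − 6 − 7 = 8

M = 8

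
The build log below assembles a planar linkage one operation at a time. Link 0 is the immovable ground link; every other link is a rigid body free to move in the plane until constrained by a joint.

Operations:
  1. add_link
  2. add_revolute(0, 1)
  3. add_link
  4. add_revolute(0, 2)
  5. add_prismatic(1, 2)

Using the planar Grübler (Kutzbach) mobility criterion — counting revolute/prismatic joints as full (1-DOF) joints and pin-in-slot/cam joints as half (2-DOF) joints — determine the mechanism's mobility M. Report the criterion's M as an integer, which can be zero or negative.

M = 0

L=1 J1=0 J2=0
add link → L=2 J1=0 J2=0
R@0,1 dof=1 J1 → L=2 J1=1 J2=0
add link → L=3 J1=1 J2=0
R@0,2 dof=1 J1 → L=3 J1=2 J2=0
P@1,2 dof=1 J1 → L=3 J1=3 J2=0
M=3(L−1)−2J1−J2=3·2−2·3−0=0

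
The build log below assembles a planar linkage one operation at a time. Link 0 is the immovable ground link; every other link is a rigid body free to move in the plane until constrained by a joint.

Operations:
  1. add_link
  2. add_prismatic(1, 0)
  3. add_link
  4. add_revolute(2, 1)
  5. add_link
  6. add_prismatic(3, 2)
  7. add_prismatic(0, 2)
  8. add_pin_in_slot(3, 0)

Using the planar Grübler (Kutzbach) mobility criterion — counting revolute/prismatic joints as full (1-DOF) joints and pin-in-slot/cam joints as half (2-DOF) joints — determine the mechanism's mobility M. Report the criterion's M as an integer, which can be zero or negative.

(L,J1,J2)=(1,0,0); link0 fixed
link1: (2,0,0)
P 1-0 [J1]: (2,1,0)
link2: (3,1,0)
R 2-1 [J1]: (3,2,0)
link3: (4,2,0)
P 3-2 [J1]: (4,3,0)
P 0-2 [J1]: (4,4,0)
PS 3-0 [J2]: (4,4,1)
Grübler: 3·3 − 2·4 − 1 = 0

M = 0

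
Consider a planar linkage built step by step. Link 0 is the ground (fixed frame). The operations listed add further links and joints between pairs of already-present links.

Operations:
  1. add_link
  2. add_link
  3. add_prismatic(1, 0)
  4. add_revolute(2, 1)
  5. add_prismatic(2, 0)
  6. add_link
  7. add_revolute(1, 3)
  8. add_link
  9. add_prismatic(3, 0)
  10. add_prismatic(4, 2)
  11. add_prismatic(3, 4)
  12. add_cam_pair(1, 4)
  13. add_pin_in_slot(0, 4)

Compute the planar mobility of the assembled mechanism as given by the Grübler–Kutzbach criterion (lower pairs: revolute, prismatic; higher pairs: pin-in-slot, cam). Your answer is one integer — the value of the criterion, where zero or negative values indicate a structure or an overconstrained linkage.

ground; <1,0,0>
#1 <2,0,0>
#2 <3,0,0>
P:1↔0 J1 <3,1,0>
R:2↔1 J1 <3,2,0>
P:2↔0 J1 <3,3,0>
#3 <4,3,0>
R:1↔3 J1 <4,4,0>
#4 <5,4,0>
P:3↔0 J1 <5,5,0>
P:4↔2 J1 <5,6,0>
P:3↔4 J1 <5,7,0>
C:1↔4 J2 <5,7,1>
PS:0↔4 J2 <5,7,2>
3×4 − 2×7 − 1×2 = -4

M = -4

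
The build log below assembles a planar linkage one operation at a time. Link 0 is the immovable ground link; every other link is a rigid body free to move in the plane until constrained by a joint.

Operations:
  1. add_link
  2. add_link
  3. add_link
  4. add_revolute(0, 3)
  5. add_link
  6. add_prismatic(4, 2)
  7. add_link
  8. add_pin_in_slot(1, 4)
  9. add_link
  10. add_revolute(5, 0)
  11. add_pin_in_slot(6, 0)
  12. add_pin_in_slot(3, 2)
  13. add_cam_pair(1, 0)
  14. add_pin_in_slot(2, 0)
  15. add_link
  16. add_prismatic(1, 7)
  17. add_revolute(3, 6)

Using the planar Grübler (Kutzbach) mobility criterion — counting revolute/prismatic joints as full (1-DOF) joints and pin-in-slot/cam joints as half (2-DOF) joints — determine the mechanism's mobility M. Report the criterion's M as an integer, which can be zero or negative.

[1;0;0] (link 0 is ground)
L+ [2;0;0]
L+ [3;0;0]
L+ [4;0;0]
R(0,3)∈J1 [4;1;0]
L+ [5;1;0]
P(4,2)∈J1 [5;2;0]
L+ [6;2;0]
PS(1,4)∈J2 [6;2;1]
L+ [7;2;1]
R(5,0)∈J1 [7;3;1]
PS(6,0)∈J2 [7;3;2]
PS(3,2)∈J2 [7;3;3]
C(1,0)∈J2 [7;3;4]
PS(2,0)∈J2 [7;3;5]
L+ [8;3;5]
P(1,7)∈J1 [8;4;5]
R(3,6)∈J1 [8;5;5]
mobility = 21 − 10 − 5 = 6

M = 6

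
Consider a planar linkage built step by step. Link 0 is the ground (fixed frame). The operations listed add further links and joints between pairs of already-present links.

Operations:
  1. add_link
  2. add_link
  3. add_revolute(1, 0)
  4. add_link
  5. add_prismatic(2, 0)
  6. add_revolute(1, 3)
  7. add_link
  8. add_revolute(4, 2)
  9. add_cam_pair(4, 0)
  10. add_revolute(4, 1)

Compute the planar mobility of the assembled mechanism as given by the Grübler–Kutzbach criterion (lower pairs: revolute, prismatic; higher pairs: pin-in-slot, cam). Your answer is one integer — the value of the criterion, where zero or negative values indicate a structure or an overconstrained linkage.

M = 1

link 0 = ground. State L|J1|J2 = 1|0|0
+link1  2|0|0
+link2  3|0|0
R(1,0) f=1→J1  3|1|0
+link3  4|1|0
P(2,0) f=1→J1  4|2|0
R(1,3) f=1→J1  4|3|0
+link4  5|3|0
R(4,2) f=1→J1  5|4|0
C(4,0) f=2→J2  5|4|1
R(4,1) f=1→J1  5|5|1
M = 3(5−1)−2·5−1 = 12−10−1 = 1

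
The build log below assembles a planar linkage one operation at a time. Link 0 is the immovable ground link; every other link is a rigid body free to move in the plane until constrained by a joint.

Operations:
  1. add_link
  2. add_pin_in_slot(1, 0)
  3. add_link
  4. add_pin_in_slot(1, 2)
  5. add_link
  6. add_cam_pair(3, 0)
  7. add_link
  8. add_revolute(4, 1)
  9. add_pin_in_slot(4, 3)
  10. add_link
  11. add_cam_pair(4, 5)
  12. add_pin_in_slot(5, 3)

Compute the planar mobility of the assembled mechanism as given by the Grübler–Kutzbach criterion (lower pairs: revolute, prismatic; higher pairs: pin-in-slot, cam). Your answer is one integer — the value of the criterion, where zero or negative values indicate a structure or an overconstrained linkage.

ground; <1,0,0>
#1 <2,0,0>
PS:1↔0 J2 <2,0,1>
#2 <3,0,1>
PS:1↔2 J2 <3,0,2>
#3 <4,0,2>
C:3↔0 J2 <4,0,3>
#4 <5,0,3>
R:4↔1 J1 <5,1,3>
PS:4↔3 J2 <5,1,4>
#5 <6,1,4>
C:4↔5 J2 <6,1,5>
PS:5↔3 J2 <6,1,6>
3×5 − 2×1 − 1×6 = 7

M = 7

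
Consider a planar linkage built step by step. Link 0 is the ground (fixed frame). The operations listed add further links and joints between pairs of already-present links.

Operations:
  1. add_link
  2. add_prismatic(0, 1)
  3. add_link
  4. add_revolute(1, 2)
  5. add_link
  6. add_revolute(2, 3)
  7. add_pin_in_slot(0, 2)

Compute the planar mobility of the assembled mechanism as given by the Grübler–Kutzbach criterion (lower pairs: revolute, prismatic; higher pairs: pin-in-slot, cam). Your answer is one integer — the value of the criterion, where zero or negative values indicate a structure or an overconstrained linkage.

[1;0;0] (link 0 is ground)
L+ [2;0;0]
P(0,1)∈J1 [2;1;0]
L+ [3;1;0]
R(1,2)∈J1 [3;2;0]
L+ [4;2;0]
R(2,3)∈J1 [4;3;0]
PS(0,2)∈J2 [4;3;1]
mobility = 9 − 6 − 1 = 2

M = 2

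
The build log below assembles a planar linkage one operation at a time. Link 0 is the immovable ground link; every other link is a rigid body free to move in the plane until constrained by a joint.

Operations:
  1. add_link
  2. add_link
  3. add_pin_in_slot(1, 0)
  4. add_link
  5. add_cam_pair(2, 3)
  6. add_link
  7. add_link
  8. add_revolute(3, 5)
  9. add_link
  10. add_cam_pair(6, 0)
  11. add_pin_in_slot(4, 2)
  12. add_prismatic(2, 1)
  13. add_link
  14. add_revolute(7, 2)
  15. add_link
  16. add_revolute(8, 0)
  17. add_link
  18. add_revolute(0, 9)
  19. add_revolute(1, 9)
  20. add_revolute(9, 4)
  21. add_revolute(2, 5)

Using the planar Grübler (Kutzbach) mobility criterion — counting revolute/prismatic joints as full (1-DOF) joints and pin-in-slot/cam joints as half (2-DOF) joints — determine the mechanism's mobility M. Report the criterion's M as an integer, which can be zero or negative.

M = 7

link 0 = ground. State L|J1|J2 = 1|0|0
+link1  2|0|0
+link2  3|0|0
PS(1,0) f=2→J2  3|0|1
+link3  4|0|1
C(2,3) f=2→J2  4|0|2
+link4  5|0|2
+link5  6|0|2
R(3,5) f=1→J1  6|1|2
+link6  7|1|2
C(6,0) f=2→J2  7|1|3
PS(4,2) f=2→J2  7|1|4
P(2,1) f=1→J1  7|2|4
+link7  8|2|4
R(7,2) f=1→J1  8|3|4
+link8  9|3|4
R(8,0) f=1→J1  9|4|4
+link9  10|4|4
R(0,9) f=1→J1  10|5|4
R(1,9) f=1→J1  10|6|4
R(9,4) f=1→J1  10|7|4
R(2,5) f=1→J1  10|8|4
M = 3(10−1)−2·8−4 = 27−16−4 = 7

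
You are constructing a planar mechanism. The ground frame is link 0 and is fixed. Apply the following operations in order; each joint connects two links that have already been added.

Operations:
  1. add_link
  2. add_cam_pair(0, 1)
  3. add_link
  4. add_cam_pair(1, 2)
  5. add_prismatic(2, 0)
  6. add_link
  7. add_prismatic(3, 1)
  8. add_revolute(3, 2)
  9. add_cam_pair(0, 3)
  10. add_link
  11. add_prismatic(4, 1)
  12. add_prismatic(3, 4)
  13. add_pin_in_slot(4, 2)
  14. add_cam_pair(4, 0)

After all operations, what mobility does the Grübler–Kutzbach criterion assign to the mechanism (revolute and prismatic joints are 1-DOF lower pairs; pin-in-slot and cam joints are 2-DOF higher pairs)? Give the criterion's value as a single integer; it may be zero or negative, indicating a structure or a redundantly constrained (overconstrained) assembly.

link 0 = ground. State L|J1|J2 = 1|0|0
+link1  2|0|0
C(0,1) f=2→J2  2|0|1
+link2  3|0|1
C(1,2) f=2→J2  3|0|2
P(2,0) f=1→J1  3|1|2
+link3  4|1|2
P(3,1) f=1→J1  4|2|2
R(3,2) f=1→J1  4|3|2
C(0,3) f=2→J2  4|3|3
+link4  5|3|3
P(4,1) f=1→J1  5|4|3
P(3,4) f=1→J1  5|5|3
PS(4,2) f=2→J2  5|5|4
C(4,0) f=2→J2  5|5|5
M = 3(5−1)−2·5−5 = 12−10−5 = -3

M = -3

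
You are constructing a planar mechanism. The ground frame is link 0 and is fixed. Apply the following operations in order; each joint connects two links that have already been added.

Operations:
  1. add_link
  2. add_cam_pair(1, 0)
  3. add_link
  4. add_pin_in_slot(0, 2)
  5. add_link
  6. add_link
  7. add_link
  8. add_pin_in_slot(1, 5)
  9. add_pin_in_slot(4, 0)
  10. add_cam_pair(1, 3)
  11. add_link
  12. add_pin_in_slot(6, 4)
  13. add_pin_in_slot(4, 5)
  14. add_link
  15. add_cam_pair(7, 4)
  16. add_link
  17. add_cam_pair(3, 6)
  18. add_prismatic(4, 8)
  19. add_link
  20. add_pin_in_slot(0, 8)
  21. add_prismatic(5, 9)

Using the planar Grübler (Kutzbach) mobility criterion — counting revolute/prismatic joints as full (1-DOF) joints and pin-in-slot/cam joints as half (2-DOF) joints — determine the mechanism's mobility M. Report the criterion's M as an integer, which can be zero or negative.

M = 13

L=1 J1=0 J2=0
add link → L=2 J1=0 J2=0
C@1,0 dof=2 J2 → L=2 J1=0 J2=1
add link → L=3 J1=0 J2=1
PS@0,2 dof=2 J2 → L=3 J1=0 J2=2
add link → L=4 J1=0 J2=2
add link → L=5 J1=0 J2=2
add link → L=6 J1=0 J2=2
PS@1,5 dof=2 J2 → L=6 J1=0 J2=3
PS@4,0 dof=2 J2 → L=6 J1=0 J2=4
C@1,3 dof=2 J2 → L=6 J1=0 J2=5
add link → L=7 J1=0 J2=5
PS@6,4 dof=2 J2 → L=7 J1=0 J2=6
PS@4,5 dof=2 J2 → L=7 J1=0 J2=7
add link → L=8 J1=0 J2=7
C@7,4 dof=2 J2 → L=8 J1=0 J2=8
add link → L=9 J1=0 J2=8
C@3,6 dof=2 J2 → L=9 J1=0 J2=9
P@4,8 dof=1 J1 → L=9 J1=1 J2=9
add link → L=10 J1=1 J2=9
PS@0,8 dof=2 J2 → L=10 J1=1 J2=10
P@5,9 dof=1 J1 → L=10 J1=2 J2=10
M=3(L−1)−2J1−J2=3·9−2·2−10=13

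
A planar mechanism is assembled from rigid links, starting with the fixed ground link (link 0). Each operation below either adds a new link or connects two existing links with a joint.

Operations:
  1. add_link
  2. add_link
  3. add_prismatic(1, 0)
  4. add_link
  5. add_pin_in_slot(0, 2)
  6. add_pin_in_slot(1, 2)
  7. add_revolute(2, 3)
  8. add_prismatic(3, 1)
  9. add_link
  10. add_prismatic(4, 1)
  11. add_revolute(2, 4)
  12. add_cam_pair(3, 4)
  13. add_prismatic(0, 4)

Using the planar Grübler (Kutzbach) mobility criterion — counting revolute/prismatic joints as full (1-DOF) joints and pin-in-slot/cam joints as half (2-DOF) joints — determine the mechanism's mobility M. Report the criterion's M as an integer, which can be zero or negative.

M = -3

[1;0;0] (link 0 is ground)
L+ [2;0;0]
L+ [3;0;0]
P(1,0)∈J1 [3;1;0]
L+ [4;1;0]
PS(0,2)∈J2 [4;1;1]
PS(1,2)∈J2 [4;1;2]
R(2,3)∈J1 [4;2;2]
P(3,1)∈J1 [4;3;2]
L+ [5;3;2]
P(4,1)∈J1 [5;4;2]
R(2,4)∈J1 [5;5;2]
C(3,4)∈J2 [5;5;3]
P(0,4)∈J1 [5;6;3]
mobility = 12 − 12 − 3 = -3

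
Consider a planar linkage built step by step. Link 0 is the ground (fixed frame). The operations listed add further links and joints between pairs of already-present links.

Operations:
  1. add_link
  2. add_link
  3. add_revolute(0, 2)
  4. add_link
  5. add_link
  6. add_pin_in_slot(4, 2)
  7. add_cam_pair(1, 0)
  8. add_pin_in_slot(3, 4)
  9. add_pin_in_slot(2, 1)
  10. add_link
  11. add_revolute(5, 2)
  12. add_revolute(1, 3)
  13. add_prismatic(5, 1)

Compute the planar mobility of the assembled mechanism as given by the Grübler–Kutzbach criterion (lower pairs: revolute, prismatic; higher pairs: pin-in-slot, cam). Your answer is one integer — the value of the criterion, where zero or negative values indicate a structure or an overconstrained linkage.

M = 3

ground; <1,0,0>
#1 <2,0,0>
#2 <3,0,0>
R:0↔2 J1 <3,1,0>
#3 <4,1,0>
#4 <5,1,0>
PS:4↔2 J2 <5,1,1>
C:1↔0 J2 <5,1,2>
PS:3↔4 J2 <5,1,3>
PS:2↔1 J2 <5,1,4>
#5 <6,1,4>
R:5↔2 J1 <6,2,4>
R:1↔3 J1 <6,3,4>
P:5↔1 J1 <6,4,4>
3×5 − 2×4 − 1×4 = 3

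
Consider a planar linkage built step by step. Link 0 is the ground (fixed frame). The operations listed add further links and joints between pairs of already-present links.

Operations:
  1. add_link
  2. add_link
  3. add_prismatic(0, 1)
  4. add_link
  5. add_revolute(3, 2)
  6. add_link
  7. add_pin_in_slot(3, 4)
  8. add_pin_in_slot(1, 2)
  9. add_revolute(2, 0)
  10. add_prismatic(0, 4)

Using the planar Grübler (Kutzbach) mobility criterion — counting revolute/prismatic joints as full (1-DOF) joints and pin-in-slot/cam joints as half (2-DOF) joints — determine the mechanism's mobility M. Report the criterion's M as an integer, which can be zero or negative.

(L,J1,J2)=(1,0,0); link0 fixed
link1: (2,0,0)
link2: (3,0,0)
P 0-1 [J1]: (3,1,0)
link3: (4,1,0)
R 3-2 [J1]: (4,2,0)
link4: (5,2,0)
PS 3-4 [J2]: (5,2,1)
PS 1-2 [J2]: (5,2,2)
R 2-0 [J1]: (5,3,2)
P 0-4 [J1]: (5,4,2)
Grübler: 3·4 − 2·4 − 2 = 2

M = 2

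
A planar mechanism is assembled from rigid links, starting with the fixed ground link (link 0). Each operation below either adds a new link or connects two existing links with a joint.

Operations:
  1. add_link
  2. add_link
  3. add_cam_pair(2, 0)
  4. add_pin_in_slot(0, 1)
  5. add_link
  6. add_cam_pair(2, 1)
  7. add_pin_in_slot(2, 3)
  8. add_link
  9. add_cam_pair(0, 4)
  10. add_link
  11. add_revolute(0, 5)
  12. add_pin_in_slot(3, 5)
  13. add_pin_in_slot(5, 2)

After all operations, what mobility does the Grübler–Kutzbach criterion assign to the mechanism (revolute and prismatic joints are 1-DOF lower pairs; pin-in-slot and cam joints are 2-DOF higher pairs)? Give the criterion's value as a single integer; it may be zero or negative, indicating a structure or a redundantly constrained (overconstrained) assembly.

M = 6

ground; <1,0,0>
#1 <2,0,0>
#2 <3,0,0>
C:2↔0 J2 <3,0,1>
PS:0↔1 J2 <3,0,2>
#3 <4,0,2>
C:2↔1 J2 <4,0,3>
PS:2↔3 J2 <4,0,4>
#4 <5,0,4>
C:0↔4 J2 <5,0,5>
#5 <6,0,5>
R:0↔5 J1 <6,1,5>
PS:3↔5 J2 <6,1,6>
PS:5↔2 J2 <6,1,7>
3×5 − 2×1 − 1×7 = 6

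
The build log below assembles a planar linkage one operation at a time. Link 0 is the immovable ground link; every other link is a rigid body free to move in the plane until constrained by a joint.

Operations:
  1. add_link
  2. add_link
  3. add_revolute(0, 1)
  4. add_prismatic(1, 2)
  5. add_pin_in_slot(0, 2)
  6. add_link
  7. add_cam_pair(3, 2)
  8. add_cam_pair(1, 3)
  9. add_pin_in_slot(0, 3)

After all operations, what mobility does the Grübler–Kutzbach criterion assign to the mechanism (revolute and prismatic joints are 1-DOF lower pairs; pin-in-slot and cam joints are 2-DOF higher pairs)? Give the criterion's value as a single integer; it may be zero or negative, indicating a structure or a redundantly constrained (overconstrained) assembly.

(L,J1,J2)=(1,0,0); link0 fixed
link1: (2,0,0)
link2: (3,0,0)
R 0-1 [J1]: (3,1,0)
P 1-2 [J1]: (3,2,0)
PS 0-2 [J2]: (3,2,1)
link3: (4,2,1)
C 3-2 [J2]: (4,2,2)
C 1-3 [J2]: (4,2,3)
PS 0-3 [J2]: (4,2,4)
Grübler: 3·3 − 2·2 − 4 = 1

M = 1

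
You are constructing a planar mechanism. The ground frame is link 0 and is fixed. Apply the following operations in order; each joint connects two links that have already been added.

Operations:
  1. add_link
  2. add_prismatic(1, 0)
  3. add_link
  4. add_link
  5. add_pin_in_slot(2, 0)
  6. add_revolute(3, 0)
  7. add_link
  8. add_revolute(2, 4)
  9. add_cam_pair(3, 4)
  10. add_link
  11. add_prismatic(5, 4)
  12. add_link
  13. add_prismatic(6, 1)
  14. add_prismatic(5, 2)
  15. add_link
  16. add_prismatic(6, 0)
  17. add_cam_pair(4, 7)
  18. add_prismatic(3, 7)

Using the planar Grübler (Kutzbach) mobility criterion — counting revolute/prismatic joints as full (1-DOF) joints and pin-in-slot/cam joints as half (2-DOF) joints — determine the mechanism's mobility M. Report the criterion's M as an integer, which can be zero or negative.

M = 2

link 0 = ground. State L|J1|J2 = 1|0|0
+link1  2|0|0
P(1,0) f=1→J1  2|1|0
+link2  3|1|0
+link3  4|1|0
PS(2,0) f=2→J2  4|1|1
R(3,0) f=1→J1  4|2|1
+link4  5|2|1
R(2,4) f=1→J1  5|3|1
C(3,4) f=2→J2  5|3|2
+link5  6|3|2
P(5,4) f=1→J1  6|4|2
+link6  7|4|2
P(6,1) f=1→J1  7|5|2
P(5,2) f=1→J1  7|6|2
+link7  8|6|2
P(6,0) f=1→J1  8|7|2
C(4,7) f=2→J2  8|7|3
P(3,7) f=1→J1  8|8|3
M = 3(8−1)−2·8−3 = 21−16−3 = 2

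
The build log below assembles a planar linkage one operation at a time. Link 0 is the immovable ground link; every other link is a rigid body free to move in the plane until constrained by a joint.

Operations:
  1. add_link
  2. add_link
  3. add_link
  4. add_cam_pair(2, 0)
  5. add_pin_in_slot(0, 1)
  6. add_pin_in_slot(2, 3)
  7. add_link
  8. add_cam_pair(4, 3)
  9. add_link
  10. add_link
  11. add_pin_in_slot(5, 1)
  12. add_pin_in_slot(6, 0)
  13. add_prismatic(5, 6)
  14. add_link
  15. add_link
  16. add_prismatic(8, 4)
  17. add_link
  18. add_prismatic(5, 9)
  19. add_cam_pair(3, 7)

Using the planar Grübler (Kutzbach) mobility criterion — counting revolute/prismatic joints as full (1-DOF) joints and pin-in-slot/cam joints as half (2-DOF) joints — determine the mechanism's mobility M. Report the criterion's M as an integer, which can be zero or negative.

M = 14

L=1 J1=0 J2=0
add link → L=2 J1=0 J2=0
add link → L=3 J1=0 J2=0
add link → L=4 J1=0 J2=0
C@2,0 dof=2 J2 → L=4 J1=0 J2=1
PS@0,1 dof=2 J2 → L=4 J1=0 J2=2
PS@2,3 dof=2 J2 → L=4 J1=0 J2=3
add link → L=5 J1=0 J2=3
C@4,3 dof=2 J2 → L=5 J1=0 J2=4
add link → L=6 J1=0 J2=4
add link → L=7 J1=0 J2=4
PS@5,1 dof=2 J2 → L=7 J1=0 J2=5
PS@6,0 dof=2 J2 → L=7 J1=0 J2=6
P@5,6 dof=1 J1 → L=7 J1=1 J2=6
add link → L=8 J1=1 J2=6
add link → L=9 J1=1 J2=6
P@8,4 dof=1 J1 → L=9 J1=2 J2=6
add link → L=10 J1=2 J2=6
P@5,9 dof=1 J1 → L=10 J1=3 J2=6
C@3,7 dof=2 J2 → L=10 J1=3 J2=7
M=3(L−1)−2J1−J2=3·9−2·3−7=14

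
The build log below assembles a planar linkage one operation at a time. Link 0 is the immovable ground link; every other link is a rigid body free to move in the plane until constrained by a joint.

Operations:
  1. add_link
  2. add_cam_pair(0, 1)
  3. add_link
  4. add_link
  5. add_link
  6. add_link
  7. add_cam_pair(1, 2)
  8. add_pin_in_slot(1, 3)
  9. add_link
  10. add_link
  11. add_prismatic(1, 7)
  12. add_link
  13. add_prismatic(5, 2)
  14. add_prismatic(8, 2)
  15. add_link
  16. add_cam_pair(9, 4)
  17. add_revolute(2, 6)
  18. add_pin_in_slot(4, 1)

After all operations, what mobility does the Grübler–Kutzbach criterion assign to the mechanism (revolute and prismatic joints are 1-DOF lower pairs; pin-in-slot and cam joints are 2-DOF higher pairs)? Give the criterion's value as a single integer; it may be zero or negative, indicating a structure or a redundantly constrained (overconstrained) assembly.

link 0 = ground. State L|J1|J2 = 1|0|0
+link1  2|0|0
C(0,1) f=2→J2  2|0|1
+link2  3|0|1
+link3  4|0|1
+link4  5|0|1
+link5  6|0|1
C(1,2) f=2→J2  6|0|2
PS(1,3) f=2→J2  6|0|3
+link6  7|0|3
+link7  8|0|3
P(1,7) f=1→J1  8|1|3
+link8  9|1|3
P(5,2) f=1→J1  9|2|3
P(8,2) f=1→J1  9|3|3
+link9  10|3|3
C(9,4) f=2→J2  10|3|4
R(2,6) f=1→J1  10|4|4
PS(4,1) f=2→J2  10|4|5
M = 3(10−1)−2·4−5 = 27−8−5 = 14

M = 14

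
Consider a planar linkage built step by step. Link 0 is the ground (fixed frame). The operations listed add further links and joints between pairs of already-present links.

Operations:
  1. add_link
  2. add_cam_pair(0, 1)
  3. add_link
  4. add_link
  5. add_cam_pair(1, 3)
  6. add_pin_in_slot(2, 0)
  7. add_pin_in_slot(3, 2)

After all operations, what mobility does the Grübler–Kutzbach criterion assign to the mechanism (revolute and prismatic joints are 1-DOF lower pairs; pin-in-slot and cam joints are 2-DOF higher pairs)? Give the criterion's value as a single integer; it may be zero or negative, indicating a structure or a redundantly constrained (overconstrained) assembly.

M = 5

[1;0;0] (link 0 is ground)
L+ [2;0;0]
C(0,1)∈J2 [2;0;1]
L+ [3;0;1]
L+ [4;0;1]
C(1,3)∈J2 [4;0;2]
PS(2,0)∈J2 [4;0;3]
PS(3,2)∈J2 [4;0;4]
mobility = 9 − 0 − 4 = 5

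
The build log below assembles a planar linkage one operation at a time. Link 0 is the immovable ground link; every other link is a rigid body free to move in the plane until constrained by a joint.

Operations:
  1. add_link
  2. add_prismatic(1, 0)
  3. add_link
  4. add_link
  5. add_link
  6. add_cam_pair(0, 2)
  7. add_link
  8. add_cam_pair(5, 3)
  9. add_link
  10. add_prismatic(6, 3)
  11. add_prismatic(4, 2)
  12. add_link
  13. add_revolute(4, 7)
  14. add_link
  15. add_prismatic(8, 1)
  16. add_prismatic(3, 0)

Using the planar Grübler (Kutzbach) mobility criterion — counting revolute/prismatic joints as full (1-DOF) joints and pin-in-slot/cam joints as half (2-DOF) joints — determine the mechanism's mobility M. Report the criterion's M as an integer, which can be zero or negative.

M = 10

link 0 = ground. State L|J1|J2 = 1|0|0
+link1  2|0|0
P(1,0) f=1→J1  2|1|0
+link2  3|1|0
+link3  4|1|0
+link4  5|1|0
C(0,2) f=2→J2  5|1|1
+link5  6|1|1
C(5,3) f=2→J2  6|1|2
+link6  7|1|2
P(6,3) f=1→J1  7|2|2
P(4,2) f=1→J1  7|3|2
+link7  8|3|2
R(4,7) f=1→J1  8|4|2
+link8  9|4|2
P(8,1) f=1→J1  9|5|2
P(3,0) f=1→J1  9|6|2
M = 3(9−1)−2·6−2 = 24−12−2 = 10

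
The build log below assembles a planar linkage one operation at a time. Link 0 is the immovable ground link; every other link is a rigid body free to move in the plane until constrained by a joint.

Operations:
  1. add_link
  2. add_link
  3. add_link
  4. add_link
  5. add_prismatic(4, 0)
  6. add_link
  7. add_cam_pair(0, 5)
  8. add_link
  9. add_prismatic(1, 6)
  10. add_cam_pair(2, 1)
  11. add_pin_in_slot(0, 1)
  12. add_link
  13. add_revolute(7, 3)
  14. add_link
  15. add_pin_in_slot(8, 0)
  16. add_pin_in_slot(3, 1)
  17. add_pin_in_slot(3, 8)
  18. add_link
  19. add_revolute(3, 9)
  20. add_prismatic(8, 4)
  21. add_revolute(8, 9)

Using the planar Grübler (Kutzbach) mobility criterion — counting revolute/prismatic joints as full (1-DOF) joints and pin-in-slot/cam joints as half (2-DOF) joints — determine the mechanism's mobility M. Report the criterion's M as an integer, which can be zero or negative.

ground; <1,0,0>
#1 <2,0,0>
#2 <3,0,0>
#3 <4,0,0>
#4 <5,0,0>
P:4↔0 J1 <5,1,0>
#5 <6,1,0>
C:0↔5 J2 <6,1,1>
#6 <7,1,1>
P:1↔6 J1 <7,2,1>
C:2↔1 J2 <7,2,2>
PS:0↔1 J2 <7,2,3>
#7 <8,2,3>
R:7↔3 J1 <8,3,3>
#8 <9,3,3>
PS:8↔0 J2 <9,3,4>
PS:3↔1 J2 <9,3,5>
PS:3↔8 J2 <9,3,6>
#9 <10,3,6>
R:3↔9 J1 <10,4,6>
P:8↔4 J1 <10,5,6>
R:8↔9 J1 <10,6,6>
3×9 − 2×6 − 1×6 = 9

M = 9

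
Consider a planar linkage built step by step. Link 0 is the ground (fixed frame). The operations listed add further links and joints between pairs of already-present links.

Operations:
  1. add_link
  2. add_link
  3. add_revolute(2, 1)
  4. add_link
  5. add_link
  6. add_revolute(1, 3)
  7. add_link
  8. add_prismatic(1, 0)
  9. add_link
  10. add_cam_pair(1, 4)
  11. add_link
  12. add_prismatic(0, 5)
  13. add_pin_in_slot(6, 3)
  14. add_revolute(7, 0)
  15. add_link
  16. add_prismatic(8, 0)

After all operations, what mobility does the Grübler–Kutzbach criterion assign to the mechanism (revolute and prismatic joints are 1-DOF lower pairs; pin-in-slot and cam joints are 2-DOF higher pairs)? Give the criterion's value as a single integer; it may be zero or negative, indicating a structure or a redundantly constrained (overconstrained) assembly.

ground; <1,0,0>
#1 <2,0,0>
#2 <3,0,0>
R:2↔1 J1 <3,1,0>
#3 <4,1,0>
#4 <5,1,0>
R:1↔3 J1 <5,2,0>
#5 <6,2,0>
P:1↔0 J1 <6,3,0>
#6 <7,3,0>
C:1↔4 J2 <7,3,1>
#7 <8,3,1>
P:0↔5 J1 <8,4,1>
PS:6↔3 J2 <8,4,2>
R:7↔0 J1 <8,5,2>
#8 <9,5,2>
P:8↔0 J1 <9,6,2>
3×8 − 2×6 − 1×2 = 10

M = 10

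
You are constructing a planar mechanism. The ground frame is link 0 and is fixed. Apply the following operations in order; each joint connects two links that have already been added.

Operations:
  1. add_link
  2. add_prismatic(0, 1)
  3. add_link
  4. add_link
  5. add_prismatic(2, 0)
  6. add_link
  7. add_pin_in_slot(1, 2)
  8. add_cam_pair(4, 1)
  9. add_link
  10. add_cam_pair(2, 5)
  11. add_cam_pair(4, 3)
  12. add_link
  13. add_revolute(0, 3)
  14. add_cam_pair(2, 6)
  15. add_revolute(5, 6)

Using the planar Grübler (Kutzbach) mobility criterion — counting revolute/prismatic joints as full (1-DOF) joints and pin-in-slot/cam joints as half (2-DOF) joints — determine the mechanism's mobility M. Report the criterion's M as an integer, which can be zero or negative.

M = 5

[1;0;0] (link 0 is ground)
L+ [2;0;0]
P(0,1)∈J1 [2;1;0]
L+ [3;1;0]
L+ [4;1;0]
P(2,0)∈J1 [4;2;0]
L+ [5;2;0]
PS(1,2)∈J2 [5;2;1]
C(4,1)∈J2 [5;2;2]
L+ [6;2;2]
C(2,5)∈J2 [6;2;3]
C(4,3)∈J2 [6;2;4]
L+ [7;2;4]
R(0,3)∈J1 [7;3;4]
C(2,6)∈J2 [7;3;5]
R(5,6)∈J1 [7;4;5]
mobility = 18 − 8 − 5 = 5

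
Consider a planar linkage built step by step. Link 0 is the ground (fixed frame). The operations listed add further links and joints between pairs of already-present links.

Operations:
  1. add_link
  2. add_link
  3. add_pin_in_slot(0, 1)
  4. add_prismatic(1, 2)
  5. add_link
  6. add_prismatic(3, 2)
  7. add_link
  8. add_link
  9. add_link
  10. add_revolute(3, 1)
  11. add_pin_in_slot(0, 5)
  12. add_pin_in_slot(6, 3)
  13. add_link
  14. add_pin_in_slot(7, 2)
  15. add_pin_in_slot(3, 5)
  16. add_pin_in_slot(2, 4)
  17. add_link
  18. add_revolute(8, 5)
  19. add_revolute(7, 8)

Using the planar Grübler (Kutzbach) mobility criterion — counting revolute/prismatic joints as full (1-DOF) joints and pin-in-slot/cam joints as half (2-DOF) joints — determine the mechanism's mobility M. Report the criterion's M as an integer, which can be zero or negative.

M = 8

(L,J1,J2)=(1,0,0); link0 fixed
link1: (2,0,0)
link2: (3,0,0)
PS 0-1 [J2]: (3,0,1)
P 1-2 [J1]: (3,1,1)
link3: (4,1,1)
P 3-2 [J1]: (4,2,1)
link4: (5,2,1)
link5: (6,2,1)
link6: (7,2,1)
R 3-1 [J1]: (7,3,1)
PS 0-5 [J2]: (7,3,2)
PS 6-3 [J2]: (7,3,3)
link7: (8,3,3)
PS 7-2 [J2]: (8,3,4)
PS 3-5 [J2]: (8,3,5)
PS 2-4 [J2]: (8,3,6)
link8: (9,3,6)
R 8-5 [J1]: (9,4,6)
R 7-8 [J1]: (9,5,6)
Grübler: 3·8 − 2·5 − 6 = 8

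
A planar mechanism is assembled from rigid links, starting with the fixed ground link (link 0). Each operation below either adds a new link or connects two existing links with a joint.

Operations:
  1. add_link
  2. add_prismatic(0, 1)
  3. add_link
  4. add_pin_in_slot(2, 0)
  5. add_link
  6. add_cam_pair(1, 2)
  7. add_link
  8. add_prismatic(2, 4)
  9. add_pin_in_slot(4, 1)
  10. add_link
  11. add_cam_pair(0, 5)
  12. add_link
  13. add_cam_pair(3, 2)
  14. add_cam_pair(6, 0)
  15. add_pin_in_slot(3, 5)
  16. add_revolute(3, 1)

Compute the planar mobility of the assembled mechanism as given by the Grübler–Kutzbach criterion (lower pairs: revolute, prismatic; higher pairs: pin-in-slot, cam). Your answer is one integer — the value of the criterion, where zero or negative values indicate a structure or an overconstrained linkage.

(L,J1,J2)=(1,0,0); link0 fixed
link1: (2,0,0)
P 0-1 [J1]: (2,1,0)
link2: (3,1,0)
PS 2-0 [J2]: (3,1,1)
link3: (4,1,1)
C 1-2 [J2]: (4,1,2)
link4: (5,1,2)
P 2-4 [J1]: (5,2,2)
PS 4-1 [J2]: (5,2,3)
link5: (6,2,3)
C 0-5 [J2]: (6,2,4)
link6: (7,2,4)
C 3-2 [J2]: (7,2,5)
C 6-0 [J2]: (7,2,6)
PS 3-5 [J2]: (7,2,7)
R 3-1 [J1]: (7,3,7)
Grübler: 3·6 − 2·3 − 7 = 5

M = 5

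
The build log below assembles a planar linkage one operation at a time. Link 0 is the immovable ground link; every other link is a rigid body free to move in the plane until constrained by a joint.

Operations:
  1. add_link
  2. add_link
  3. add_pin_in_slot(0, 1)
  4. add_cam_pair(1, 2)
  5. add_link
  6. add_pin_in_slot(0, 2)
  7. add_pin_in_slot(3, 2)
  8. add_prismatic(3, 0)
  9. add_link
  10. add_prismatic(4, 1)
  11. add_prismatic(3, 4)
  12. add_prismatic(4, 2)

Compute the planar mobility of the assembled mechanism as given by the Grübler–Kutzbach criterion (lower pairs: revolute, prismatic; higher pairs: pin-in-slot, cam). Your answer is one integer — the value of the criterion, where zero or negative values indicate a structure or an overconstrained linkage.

link 0 = ground. State L|J1|J2 = 1|0|0
+link1  2|0|0
+link2  3|0|0
PS(0,1) f=2→J2  3|0|1
C(1,2) f=2→J2  3|0|2
+link3  4|0|2
PS(0,2) f=2→J2  4|0|3
PS(3,2) f=2→J2  4|0|4
P(3,0) f=1→J1  4|1|4
+link4  5|1|4
P(4,1) f=1→J1  5|2|4
P(3,4) f=1→J1  5|3|4
P(4,2) f=1→J1  5|4|4
M = 3(5−1)−2·4−4 = 12−8−4 = 0

M = 0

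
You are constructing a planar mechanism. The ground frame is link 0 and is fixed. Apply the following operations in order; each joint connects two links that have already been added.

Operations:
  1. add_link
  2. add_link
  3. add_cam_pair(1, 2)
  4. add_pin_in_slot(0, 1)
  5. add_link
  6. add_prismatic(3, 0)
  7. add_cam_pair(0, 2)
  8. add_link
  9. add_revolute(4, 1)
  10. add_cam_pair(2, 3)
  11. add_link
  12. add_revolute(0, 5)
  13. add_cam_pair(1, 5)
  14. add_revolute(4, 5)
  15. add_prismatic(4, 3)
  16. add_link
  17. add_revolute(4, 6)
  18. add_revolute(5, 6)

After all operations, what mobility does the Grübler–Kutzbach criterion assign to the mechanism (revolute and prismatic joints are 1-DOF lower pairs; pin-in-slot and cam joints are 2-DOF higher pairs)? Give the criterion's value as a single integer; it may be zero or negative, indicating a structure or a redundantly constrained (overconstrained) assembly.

M = -1

link 0 = ground. State L|J1|J2 = 1|0|0
+link1  2|0|0
+link2  3|0|0
C(1,2) f=2→J2  3|0|1
PS(0,1) f=2→J2  3|0|2
+link3  4|0|2
P(3,0) f=1→J1  4|1|2
C(0,2) f=2→J2  4|1|3
+link4  5|1|3
R(4,1) f=1→J1  5|2|3
C(2,3) f=2→J2  5|2|4
+link5  6|2|4
R(0,5) f=1→J1  6|3|4
C(1,5) f=2→J2  6|3|5
R(4,5) f=1→J1  6|4|5
P(4,3) f=1→J1  6|5|5
+link6  7|5|5
R(4,6) f=1→J1  7|6|5
R(5,6) f=1→J1  7|7|5
M = 3(7−1)−2·7−5 = 18−14−5 = -1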